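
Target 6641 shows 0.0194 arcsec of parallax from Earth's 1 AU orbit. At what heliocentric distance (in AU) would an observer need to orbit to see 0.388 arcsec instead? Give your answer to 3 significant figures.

20.0 AU

Parallax scales linearly with baseline: p ∝ B, so B = p_target / p_Earth × 1 AU.
B = 0.388 / 0.0194 = 20 AU.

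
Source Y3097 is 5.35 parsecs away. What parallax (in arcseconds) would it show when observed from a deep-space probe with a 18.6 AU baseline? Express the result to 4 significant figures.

p (arcsec) = B (AU) / d (pc).
p = 18.6 / 5.35 = 3.4766 arcsec.

3.477 arcsec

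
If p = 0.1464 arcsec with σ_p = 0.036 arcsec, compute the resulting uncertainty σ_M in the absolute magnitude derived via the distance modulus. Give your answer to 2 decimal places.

σ_M = 0.53 mag

M = m − 5 log₁₀ d + 5 = m + 5 log₁₀ p + 5, so ∂M/∂p = 5/(p ln 10).
σ_M = (5/ln 10) · (σ_p/p) = 2.1715 × 0.036/0.1464 = 2.1715 × 0.2459 = 0.53397.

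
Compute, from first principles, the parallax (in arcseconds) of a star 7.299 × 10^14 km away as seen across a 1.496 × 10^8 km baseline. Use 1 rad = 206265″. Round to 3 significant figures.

0.0423 arcsec

θ ≈ B/d = (1.496 × 10^8) / (7.299 × 10^14) = 2.0496 × 10^-7 rad.
In arcseconds: 2.0496 × 10^-7 × 206265 = 0.042276″.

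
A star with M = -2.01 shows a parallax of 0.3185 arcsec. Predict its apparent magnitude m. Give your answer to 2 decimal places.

d = 1/p = 1/0.3185″ = 3.1397 pc.
m − M = 5 log₁₀ d − 5 = 5 log₁₀(3.1397) − 5 = 2.4844 − 5 = -2.5156.
m = M + (m − M) = -2.01 + (-2.5156) = -4.53.

m = -4.53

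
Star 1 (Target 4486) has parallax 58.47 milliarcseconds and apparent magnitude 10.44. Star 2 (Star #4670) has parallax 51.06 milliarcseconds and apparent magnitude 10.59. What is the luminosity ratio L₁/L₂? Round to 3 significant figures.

d₁ = 1/p₁ = 1/0.05847″ = 17.103 pc; d₂ = 1/p₂ = 1/0.05106″ = 19.585 pc.
M₁ = m₁ − 5 log₁₀ d₁ + 5 = 10.44 − 6.1654 + 5 = 9.2746.
M₂ = 10.59 − 6.4596 + 5 = 9.1304.
L₁/L₂ = 10^(0.4(M₂ − M₁)) = 10^(0.4 × (-0.1442)) = 10^(-0.05768) = 0.87563.

L₁/L₂ = 0.876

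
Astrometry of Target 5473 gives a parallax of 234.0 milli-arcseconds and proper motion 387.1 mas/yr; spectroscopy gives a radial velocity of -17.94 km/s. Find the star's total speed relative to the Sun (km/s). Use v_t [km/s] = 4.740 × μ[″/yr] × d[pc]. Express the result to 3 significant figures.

19.6 km/s

d = 1/p = 1/0.2340″ = 4.2735 pc.
μ = 387.1 mas/yr = 0.3871 ″/yr.
v_t = 4.740 μ d = 4.740 × 0.3871 × 4.2735 = 7.8412 km/s.
v = √(v_r² + v_t²) = √((-17.94)² + 7.8412²) = √383.328 = 19.579 km/s.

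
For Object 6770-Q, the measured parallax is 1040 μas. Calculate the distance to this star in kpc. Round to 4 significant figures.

p = 1040 μas = 0.001040 arcsec.
d = 1/p = 1/0.001040 = 961.54 pc.
= 0.96154 kpc.

0.9615 kpc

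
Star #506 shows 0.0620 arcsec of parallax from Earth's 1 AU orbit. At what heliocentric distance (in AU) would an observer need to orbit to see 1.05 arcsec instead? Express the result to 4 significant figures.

16.94 AU

Parallax scales linearly with baseline: p ∝ B, so B = p_target / p_Earth × 1 AU.
B = 1.05 / 0.0620 = 16.935 AU.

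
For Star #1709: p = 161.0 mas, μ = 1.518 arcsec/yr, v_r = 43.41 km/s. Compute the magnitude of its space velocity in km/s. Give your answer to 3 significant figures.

62.3 km/s

d = 1/p = 1/0.1610″ = 6.2112 pc.
v_t = 4.740 μ d = 4.740 × 1.518 × 6.2112 = 44.692 km/s.
v = √(v_r² + v_t²) = √(43.41² + 44.692²) = √3881.8 = 62.304 km/s.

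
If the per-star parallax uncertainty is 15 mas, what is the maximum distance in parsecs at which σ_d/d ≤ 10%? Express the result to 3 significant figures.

6.67 pc

σ_d/d = σ_p/p, so the condition is σ_p/p ≤ 0.10, i.e. p ≥ σ_p/0.10.
p_min = 15/0.10 = 150 mas = 0.15 arcsec.
d_max = 1/p_min = 1/0.15 = 6.6667 pc.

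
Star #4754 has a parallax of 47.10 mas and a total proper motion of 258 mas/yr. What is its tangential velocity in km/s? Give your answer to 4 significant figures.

25.96 km/s

d = 1/p = 1/0.04710″ = 21.231 pc.
μ = 258 mas/yr = 0.258 ″/yr.
v_t = 4.74 × μ × d = 4.74 × 0.258 × 21.231 = 25.964 km/s.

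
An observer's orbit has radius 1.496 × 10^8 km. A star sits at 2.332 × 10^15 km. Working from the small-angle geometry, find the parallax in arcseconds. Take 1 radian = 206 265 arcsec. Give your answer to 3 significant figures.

0.0132 arcsec

θ ≈ B/d = (1.496 × 10^8) / (2.332 × 10^15) = 6.4151 × 10^-8 rad.
In arcseconds: 6.4151 × 10^-8 × 206265 = 0.013232″.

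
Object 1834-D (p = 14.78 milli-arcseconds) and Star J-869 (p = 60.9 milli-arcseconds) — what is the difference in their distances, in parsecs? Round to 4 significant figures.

d_A = 1/0.01478″ = 67.659 pc; d_B = 1/0.06090″ = 16.42 pc.
|d_B − d_A| = |16.42 − 67.659| = 51.239 pc.

51.24 pc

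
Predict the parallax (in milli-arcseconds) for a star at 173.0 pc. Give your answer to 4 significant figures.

5.780 mas

p = 1/d = 1/173 = 0.0057803 arcsec.
= 0.0057803 × 1000 = 5.7803 mas.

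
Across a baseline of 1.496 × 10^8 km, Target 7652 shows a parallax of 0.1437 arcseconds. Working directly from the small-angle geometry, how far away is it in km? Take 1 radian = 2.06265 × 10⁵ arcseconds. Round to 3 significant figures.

θ = 0.1437″ = 0.1437/206265 = 6.9668 × 10^-7 rad.
d = B/θ = (1.496 × 10^8) / (6.9668 × 10^-7) = 2.1473 × 10^14 km.

2.15 × 10^14 km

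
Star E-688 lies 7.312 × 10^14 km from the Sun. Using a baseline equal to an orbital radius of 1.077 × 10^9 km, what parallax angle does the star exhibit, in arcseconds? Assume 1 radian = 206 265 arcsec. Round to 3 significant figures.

0.304 arcsec

θ ≈ B/d = (1.077 × 10^9) / (7.312 × 10^14) = 1.4729 × 10^-6 rad.
In arcseconds: 1.4729 × 10^-6 × 206265 = 0.30381″.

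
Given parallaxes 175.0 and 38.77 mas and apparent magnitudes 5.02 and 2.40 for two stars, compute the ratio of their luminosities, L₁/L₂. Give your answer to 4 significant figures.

L₁/L₂ = 0.004395

d₁ = 1/p₁ = 1/0.1750″ = 5.7143 pc; d₂ = 1/p₂ = 1/0.03877″ = 25.793 pc.
M₁ = m₁ − 5 log₁₀ d₁ + 5 = 5.02 − 3.7848 + 5 = 6.2352.
M₂ = 2.40 − 7.0575 + 5 = 0.3425.
L₁/L₂ = 10^(0.4(M₂ − M₁)) = 10^(0.4 × (-5.8927)) = 10^(-2.35708) = 0.0043946.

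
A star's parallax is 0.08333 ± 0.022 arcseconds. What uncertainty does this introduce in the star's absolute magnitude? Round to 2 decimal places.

σ_M = 0.57 mag

M = m − 5 log₁₀ d + 5 = m + 5 log₁₀ p + 5, so ∂M/∂p = 5/(p ln 10).
σ_M = (5/ln 10) · (σ_p/p) = 2.1715 × 0.022/0.08333 = 2.1715 × 0.26401 = 0.5733.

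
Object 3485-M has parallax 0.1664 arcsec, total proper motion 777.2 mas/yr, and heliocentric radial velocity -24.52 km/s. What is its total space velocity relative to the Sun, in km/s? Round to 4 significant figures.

33.04 km/s

d = 1/p = 1/0.1664″ = 6.0096 pc.
μ = 777.2 mas/yr = 0.7772 ″/yr.
v_t = 4.740 μ d = 4.740 × 0.7772 × 6.0096 = 22.139 km/s.
v = √(v_r² + v_t²) = √((-24.52)² + 22.139²) = √1091.37 = 33.036 km/s.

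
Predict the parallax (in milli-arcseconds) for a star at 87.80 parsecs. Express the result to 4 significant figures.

p = 1/d = 1/87.8 = 0.01139 arcsec.
= 0.01139 × 1000 = 11.39 mas.

11.39 mas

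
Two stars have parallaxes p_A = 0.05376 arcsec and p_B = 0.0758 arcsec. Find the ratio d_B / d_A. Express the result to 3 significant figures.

0.709

Since d = 1/p, d_B/d_A = p_A/p_B.
= 0.05376 / 0.0758 = 0.70923.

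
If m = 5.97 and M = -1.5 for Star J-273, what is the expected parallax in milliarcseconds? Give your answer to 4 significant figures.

m − M = 5.97 − (-1.5) = 7.47.
d = 10^((m−M)/5 + 1) = 10^2.494 = 311.89 pc.
p = 1/d = 1/311.89 = 0.0032063 arcsec = 3.2063 mas.

3.206 mas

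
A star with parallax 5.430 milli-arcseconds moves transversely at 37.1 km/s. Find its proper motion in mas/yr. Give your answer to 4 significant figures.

d = 1/p = 1/0.005430″ = 184.16 pc.
μ = v_t / (4.74 d) = 37.1 / (4.74 × 184.16) = 37.1 / 872.92 = 0.042501 ″/yr = 42.501 mas/yr.

42.50 mas/yr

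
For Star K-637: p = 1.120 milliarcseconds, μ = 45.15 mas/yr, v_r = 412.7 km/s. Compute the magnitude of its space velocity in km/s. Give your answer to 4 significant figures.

d = 1/p = 1/0.001120″ = 892.86 pc.
μ = 45.15 mas/yr = 0.04515 ″/yr.
v_t = 4.740 μ d = 4.740 × 0.04515 × 892.86 = 191.08 km/s.
v = √(v_r² + v_t²) = √(412.7² + 191.08²) = √206833 = 454.79 km/s.

454.8 km/s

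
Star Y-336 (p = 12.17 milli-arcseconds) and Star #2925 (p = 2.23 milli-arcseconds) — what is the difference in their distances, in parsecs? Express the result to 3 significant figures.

366 pc

d_A = 1/0.01217″ = 82.169 pc; d_B = 1/0.002230″ = 448.43 pc.
|d_B − d_A| = |448.43 − 82.169| = 366.26 pc.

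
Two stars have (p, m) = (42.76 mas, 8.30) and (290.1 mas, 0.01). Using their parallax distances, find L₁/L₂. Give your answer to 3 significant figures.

L₁/L₂ = 0.0222

d₁ = 1/p₁ = 1/0.04276″ = 23.386 pc; d₂ = 1/p₂ = 1/0.2901″ = 3.4471 pc.
M₁ = m₁ − 5 log₁₀ d₁ + 5 = 8.30 − 6.8448 + 5 = 6.4552.
M₂ = 0.01 − 2.6873 + 5 = 2.3227.
L₁/L₂ = 10^(0.4(M₂ − M₁)) = 10^(0.4 × (-4.1325)) = 10^(-1.65300) = 0.022233.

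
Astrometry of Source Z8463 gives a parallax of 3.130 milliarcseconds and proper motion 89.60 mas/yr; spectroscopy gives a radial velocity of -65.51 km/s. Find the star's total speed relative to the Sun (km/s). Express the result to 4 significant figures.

150.7 km/s

d = 1/p = 1/0.003130″ = 319.49 pc.
μ = 89.60 mas/yr = 0.08960 ″/yr.
v_t = 4.740 μ d = 4.740 × 0.08960 × 319.49 = 135.69 km/s.
v = √(v_r² + v_t²) = √((-65.51)² + 135.69²) = √22703.3 = 150.68 km/s.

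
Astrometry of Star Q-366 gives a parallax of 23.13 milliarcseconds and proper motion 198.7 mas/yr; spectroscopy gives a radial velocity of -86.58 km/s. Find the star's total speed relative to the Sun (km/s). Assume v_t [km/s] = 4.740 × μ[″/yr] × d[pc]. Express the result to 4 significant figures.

d = 1/p = 1/0.02313″ = 43.234 pc.
μ = 198.7 mas/yr = 0.1987 ″/yr.
v_t = 4.740 μ d = 4.740 × 0.1987 × 43.234 = 40.719 km/s.
v = √(v_r² + v_t²) = √((-86.58)² + 40.719²) = √9154.13 = 95.677 km/s.

95.68 km/s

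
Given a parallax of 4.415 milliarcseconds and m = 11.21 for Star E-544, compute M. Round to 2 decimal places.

M = 4.43

d = 1/p = 1/0.004415″ = 226.5 pc.
m − M = 5 log₁₀(226.5) − 5 = 11.7753 − 5 = 6.7753.
M = m − (m − M) = 11.21 − 6.7753 = 4.43.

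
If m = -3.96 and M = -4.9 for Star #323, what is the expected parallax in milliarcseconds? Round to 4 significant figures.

64.86 mas

m − M = -3.96 − (-4.9) = 0.94.
d = 10^((m−M)/5 + 1) = 10^1.188 = 15.417 pc.
p = 1/d = 1/15.417 = 0.064863 arcsec = 64.863 mas.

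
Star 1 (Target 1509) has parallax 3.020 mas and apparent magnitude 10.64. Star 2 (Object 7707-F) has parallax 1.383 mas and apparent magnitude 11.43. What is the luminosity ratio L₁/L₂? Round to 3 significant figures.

L₁/L₂ = 0.434

d₁ = 1/p₁ = 1/0.003020″ = 331.13 pc; d₂ = 1/p₂ = 1/0.001383″ = 723.07 pc.
M₁ = m₁ − 5 log₁₀ d₁ + 5 = 10.64 − 12.6000 + 5 = 3.0400.
M₂ = 11.43 − 14.2959 + 5 = 2.1341.
L₁/L₂ = 10^(0.4(M₂ − M₁)) = 10^(0.4 × (-0.9059)) = 10^(-0.36236) = 0.43415.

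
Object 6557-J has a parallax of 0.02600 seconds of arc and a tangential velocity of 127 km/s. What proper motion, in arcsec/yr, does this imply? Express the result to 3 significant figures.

0.697 arcsec/yr

d = 1/p = 1/0.02600″ = 38.462 pc.
μ = v_t / (4.74 d) = 127 / (4.74 × 38.462) = 127 / 182.31 = 0.69662 ″/yr.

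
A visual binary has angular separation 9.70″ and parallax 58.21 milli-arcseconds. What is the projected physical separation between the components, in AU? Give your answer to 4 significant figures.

166.6 AU

d = 1/p = 1/0.05821″ = 17.179 pc.
At distance d (pc), an angle of θ arcsec spans θ·d AU: s = 9.70 × 17.179 = 166.64 AU.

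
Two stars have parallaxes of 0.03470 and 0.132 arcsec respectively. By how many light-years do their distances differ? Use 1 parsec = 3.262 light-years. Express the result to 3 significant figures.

69.3 ly

d_A = 1/0.03470″ = 28.818 pc; d_B = 1/0.1320″ = 7.5758 pc.
|d_B − d_A| = |7.5758 − 28.818| = 21.242 pc = 21.242 × 3.262 ly = 69.291 ly.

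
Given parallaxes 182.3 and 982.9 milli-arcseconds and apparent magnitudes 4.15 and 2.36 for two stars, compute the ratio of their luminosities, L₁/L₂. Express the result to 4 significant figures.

d₁ = 1/p₁ = 1/0.1823″ = 5.4855 pc; d₂ = 1/p₂ = 1/0.9829″ = 1.0174 pc.
M₁ = m₁ − 5 log₁₀ d₁ + 5 = 4.15 − 3.6961 + 5 = 5.4539.
M₂ = 2.36 − 0.0375 + 5 = 7.3225.
L₁/L₂ = 10^(0.4(M₂ − M₁)) = 10^(0.4 × 1.8686) = 10^0.74744 = 5.5904.

L₁/L₂ = 5.590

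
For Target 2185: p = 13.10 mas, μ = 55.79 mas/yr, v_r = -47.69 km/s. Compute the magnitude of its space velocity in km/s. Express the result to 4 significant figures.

d = 1/p = 1/0.01310″ = 76.336 pc.
μ = 55.79 mas/yr = 0.05579 ″/yr.
v_t = 4.740 μ d = 4.740 × 0.05579 × 76.336 = 20.187 km/s.
v = √(v_r² + v_t²) = √((-47.69)² + 20.187²) = √2681.85 = 51.787 km/s.

51.79 km/s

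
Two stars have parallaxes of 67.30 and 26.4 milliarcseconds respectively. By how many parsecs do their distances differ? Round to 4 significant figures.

d_A = 1/0.06730″ = 14.859 pc; d_B = 1/0.02640″ = 37.879 pc.
|d_B − d_A| = |37.879 − 14.859| = 23.02 pc.

23.02 pc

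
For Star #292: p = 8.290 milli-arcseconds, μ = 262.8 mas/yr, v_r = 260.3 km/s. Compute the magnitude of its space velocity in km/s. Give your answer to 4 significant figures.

d = 1/p = 1/0.008290″ = 120.63 pc.
μ = 262.8 mas/yr = 0.2628 ″/yr.
v_t = 4.740 μ d = 4.740 × 0.2628 × 120.63 = 150.27 km/s.
v = √(v_r² + v_t²) = √(260.3² + 150.27²) = √90337.2 = 300.56 km/s.

300.6 km/s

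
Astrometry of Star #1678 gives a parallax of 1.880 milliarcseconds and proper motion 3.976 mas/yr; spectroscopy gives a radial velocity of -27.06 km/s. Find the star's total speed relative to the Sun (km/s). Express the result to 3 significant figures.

d = 1/p = 1/0.001880″ = 531.91 pc.
μ = 3.976 mas/yr = 0.003976 ″/yr.
v_t = 4.740 μ d = 4.740 × 0.003976 × 531.91 = 10.025 km/s.
v = √(v_r² + v_t²) = √((-27.06)² + 10.025²) = √832.744 = 28.857 km/s.

28.9 km/s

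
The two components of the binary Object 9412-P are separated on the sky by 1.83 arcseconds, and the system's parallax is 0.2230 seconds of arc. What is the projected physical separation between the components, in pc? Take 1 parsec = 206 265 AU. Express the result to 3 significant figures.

3.98 × 10^-5 pc

d = 1/p = 1/0.2230″ = 4.4843 pc.
At distance d (pc), an angle of θ arcsec spans θ·d AU: s = 1.83 × 4.4843 = 8.2063 AU.
= 8.2063 / 206265 = 3.9785 × 10^-5 pc.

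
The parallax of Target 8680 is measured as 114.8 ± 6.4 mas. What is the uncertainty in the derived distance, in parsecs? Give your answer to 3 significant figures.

d = 1/p, so σ_d = σ_p / p².
σ_d = 0.00640 / (0.1148)² = 0.00640 / 0.013179 = 0.48562 pc.

0.486 pc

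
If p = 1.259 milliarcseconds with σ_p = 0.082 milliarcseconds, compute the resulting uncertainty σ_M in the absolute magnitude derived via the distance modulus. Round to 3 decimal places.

σ_M = 0.141 mag

M = m − 5 log₁₀ d + 5 = m + 5 log₁₀ p + 5, so ∂M/∂p = 5/(p ln 10).
σ_M = (5/ln 10) · (σ_p/p) = 2.1715 × 0.082/1.259 = 2.1715 × 0.065131 = 0.14143.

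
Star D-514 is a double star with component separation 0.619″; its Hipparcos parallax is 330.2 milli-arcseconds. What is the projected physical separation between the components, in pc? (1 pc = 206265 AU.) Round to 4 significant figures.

d = 1/p = 1/0.3302″ = 3.0285 pc.
At distance d (pc), an angle of θ arcsec spans θ·d AU: s = 0.619 × 3.0285 = 1.8746 AU.
= 1.8746 / 206265 = 9.0883 × 10^-6 pc.

9.088 × 10^-6 pc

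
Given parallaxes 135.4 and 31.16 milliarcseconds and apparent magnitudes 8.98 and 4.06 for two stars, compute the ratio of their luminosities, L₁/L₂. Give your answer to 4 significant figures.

d₁ = 1/p₁ = 1/0.1354″ = 7.3855 pc; d₂ = 1/p₂ = 1/0.03116″ = 32.092 pc.
M₁ = m₁ − 5 log₁₀ d₁ + 5 = 8.98 − 4.3419 + 5 = 9.6381.
M₂ = 4.06 − 7.5320 + 5 = 1.5280.
L₁/L₂ = 10^(0.4(M₂ − M₁)) = 10^(0.4 × (-8.1101)) = 10^(-3.24404) = 0.00057011.

L₁/L₂ = 0.0005701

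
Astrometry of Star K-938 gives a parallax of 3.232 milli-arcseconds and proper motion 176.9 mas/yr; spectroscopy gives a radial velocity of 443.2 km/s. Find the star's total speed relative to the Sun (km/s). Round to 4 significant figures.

d = 1/p = 1/0.003232″ = 309.41 pc.
μ = 176.9 mas/yr = 0.1769 ″/yr.
v_t = 4.740 μ d = 4.740 × 0.1769 × 309.41 = 259.44 km/s.
v = √(v_r² + v_t²) = √(443.2² + 259.44²) = √263735 = 513.55 km/s.

513.6 km/s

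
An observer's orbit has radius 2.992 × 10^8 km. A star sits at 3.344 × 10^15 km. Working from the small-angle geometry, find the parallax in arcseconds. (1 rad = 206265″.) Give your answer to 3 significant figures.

0.0185 arcsec

θ ≈ B/d = (2.992 × 10^8) / (3.344 × 10^15) = 8.9474 × 10^-8 rad.
In arcseconds: 8.9474 × 10^-8 × 206265 = 0.018455″.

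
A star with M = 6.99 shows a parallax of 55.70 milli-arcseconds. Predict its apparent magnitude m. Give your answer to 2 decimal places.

d = 1/p = 1/0.05570″ = 17.953 pc.
m − M = 5 log₁₀ d − 5 = 5 log₁₀(17.953) − 5 = 6.2707 − 5 = 1.2707.
m = M + (m − M) = 6.99 + 1.2707 = 8.26.

m = 8.26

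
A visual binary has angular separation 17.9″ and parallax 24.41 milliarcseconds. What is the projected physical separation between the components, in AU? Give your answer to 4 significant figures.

733.3 AU

d = 1/p = 1/0.02441″ = 40.967 pc.
At distance d (pc), an angle of θ arcsec spans θ·d AU: s = 17.9 × 40.967 = 733.31 AU.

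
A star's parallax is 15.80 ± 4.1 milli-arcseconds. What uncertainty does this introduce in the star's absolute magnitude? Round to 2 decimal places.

M = m − 5 log₁₀ d + 5 = m + 5 log₁₀ p + 5, so ∂M/∂p = 5/(p ln 10).
σ_M = (5/ln 10) · (σ_p/p) = 2.1715 × 4.1/15.80 = 2.1715 × 0.25949 = 0.56348.

σ_M = 0.56 mag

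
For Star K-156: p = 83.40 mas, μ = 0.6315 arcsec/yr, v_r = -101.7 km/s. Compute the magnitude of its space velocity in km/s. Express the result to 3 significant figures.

108 km/s

d = 1/p = 1/0.08340″ = 11.99 pc.
v_t = 4.740 μ d = 4.740 × 0.6315 × 11.99 = 35.89 km/s.
v = √(v_r² + v_t²) = √((-101.7)² + 35.89²) = √11631 = 107.85 km/s.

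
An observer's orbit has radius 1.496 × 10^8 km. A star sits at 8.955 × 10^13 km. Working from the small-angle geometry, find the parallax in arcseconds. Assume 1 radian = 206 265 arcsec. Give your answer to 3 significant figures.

0.345 arcsec

θ ≈ B/d = (1.496 × 10^8) / (8.955 × 10^13) = 1.6706 × 10^-6 rad.
In arcseconds: 1.6706 × 10^-6 × 206265 = 0.34459″.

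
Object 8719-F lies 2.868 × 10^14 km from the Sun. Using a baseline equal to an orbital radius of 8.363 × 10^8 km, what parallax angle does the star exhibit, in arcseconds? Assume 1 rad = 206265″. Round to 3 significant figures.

θ ≈ B/d = (8.363 × 10^8) / (2.868 × 10^14) = 2.9160 × 10^-6 rad.
In arcseconds: 2.9160 × 10^-6 × 206265 = 0.60147″.

0.601 arcsec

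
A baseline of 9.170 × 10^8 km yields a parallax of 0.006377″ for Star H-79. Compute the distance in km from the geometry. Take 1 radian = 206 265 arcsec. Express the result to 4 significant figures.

2.966 × 10^16 km

θ = 0.006377″ = 0.006377/206265 = 3.0917 × 10^-8 rad.
d = B/θ = (9.170 × 10^8) / (3.0917 × 10^-8) = 2.9660 × 10^16 km.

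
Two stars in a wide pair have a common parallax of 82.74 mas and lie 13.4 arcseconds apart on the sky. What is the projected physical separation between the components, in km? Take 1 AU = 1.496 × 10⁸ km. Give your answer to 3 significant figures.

2.42 × 10^10 km

d = 1/p = 1/0.08274″ = 12.086 pc.
At distance d (pc), an angle of θ arcsec spans θ·d AU: s = 13.4 × 12.086 = 161.95 AU.
= 161.95 × 1.496 × 10⁸ km = 2.4228 × 10^10 km.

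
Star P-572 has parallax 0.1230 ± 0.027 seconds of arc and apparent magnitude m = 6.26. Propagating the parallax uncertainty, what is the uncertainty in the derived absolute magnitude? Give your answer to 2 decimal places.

σ_M = 0.48 mag

M = m − 5 log₁₀ d + 5 = m + 5 log₁₀ p + 5, so ∂M/∂p = 5/(p ln 10).
σ_M = (5/ln 10) · (σ_p/p) = 2.1715 × 0.027/0.1230 = 2.1715 × 0.21951 = 0.47667.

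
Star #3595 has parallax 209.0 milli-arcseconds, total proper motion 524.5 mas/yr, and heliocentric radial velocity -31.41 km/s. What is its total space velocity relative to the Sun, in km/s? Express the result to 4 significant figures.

d = 1/p = 1/0.2090″ = 4.7847 pc.
μ = 524.5 mas/yr = 0.5245 ″/yr.
v_t = 4.740 μ d = 4.740 × 0.5245 × 4.7847 = 11.895 km/s.
v = √(v_r² + v_t²) = √((-31.41)² + 11.895²) = √1128.08 = 33.587 km/s.

33.59 km/s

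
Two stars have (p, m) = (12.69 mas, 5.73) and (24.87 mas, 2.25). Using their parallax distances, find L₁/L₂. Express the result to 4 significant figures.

d₁ = 1/p₁ = 1/0.01269″ = 78.802 pc; d₂ = 1/p₂ = 1/0.02487″ = 40.209 pc.
M₁ = m₁ − 5 log₁₀ d₁ + 5 = 5.73 − 9.4827 + 5 = 1.2473.
M₂ = 2.25 − 8.0216 + 5 = -0.7716.
L₁/L₂ = 10^(0.4(M₂ − M₁)) = 10^(0.4 × (-2.0189)) = 10^(-0.80756) = 0.15575.

L₁/L₂ = 0.1558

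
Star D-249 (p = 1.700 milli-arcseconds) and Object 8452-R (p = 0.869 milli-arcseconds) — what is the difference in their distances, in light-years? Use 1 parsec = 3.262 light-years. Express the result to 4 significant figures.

1835 ly

d_A = 1/0.001700″ = 588.24 pc; d_B = 1/0.0008690″ = 1150.7 pc.
|d_B − d_A| = |1150.7 − 588.24| = 562.46 pc = 562.46 × 3.262 ly = 1834.7 ly.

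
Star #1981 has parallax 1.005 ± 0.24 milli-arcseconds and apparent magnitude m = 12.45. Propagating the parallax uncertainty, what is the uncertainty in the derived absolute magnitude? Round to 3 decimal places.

M = m − 5 log₁₀ d + 5 = m + 5 log₁₀ p + 5, so ∂M/∂p = 5/(p ln 10).
σ_M = (5/ln 10) · (σ_p/p) = 2.1715 × 0.24/1.005 = 2.1715 × 0.23881 = 0.51858.

σ_M = 0.519 mag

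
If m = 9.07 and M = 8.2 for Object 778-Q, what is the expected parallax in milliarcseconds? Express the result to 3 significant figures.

m − M = 9.07 − 8.2 = 0.87.
d = 10^((m−M)/5 + 1) = 10^1.174 = 14.928 pc.
p = 1/d = 1/14.928 = 0.066988 arcsec = 66.988 mas.

67.0 mas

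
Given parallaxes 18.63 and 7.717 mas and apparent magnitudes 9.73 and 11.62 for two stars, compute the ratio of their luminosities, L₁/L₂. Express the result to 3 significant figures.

d₁ = 1/p₁ = 1/0.01863″ = 53.677 pc; d₂ = 1/p₂ = 1/0.007717″ = 129.58 pc.
M₁ = m₁ − 5 log₁₀ d₁ + 5 = 9.73 − 8.6489 + 5 = 6.0811.
M₂ = 11.62 − 10.5627 + 5 = 6.0573.
L₁/L₂ = 10^(0.4(M₂ − M₁)) = 10^(0.4 × (-0.0238)) = 10^(-0.00952) = 0.97832.

L₁/L₂ = 0.978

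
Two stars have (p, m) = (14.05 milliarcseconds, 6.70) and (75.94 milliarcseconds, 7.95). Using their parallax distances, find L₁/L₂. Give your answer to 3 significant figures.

L₁/L₂ = 92.4

d₁ = 1/p₁ = 1/0.01405″ = 71.174 pc; d₂ = 1/p₂ = 1/0.07594″ = 13.168 pc.
M₁ = m₁ − 5 log₁₀ d₁ + 5 = 6.70 − 9.2616 + 5 = 2.4384.
M₂ = 7.95 − 5.5976 + 5 = 7.3524.
L₁/L₂ = 10^(0.4(M₂ − M₁)) = 10^(0.4 × 4.9140) = 10^1.96560 = 92.385.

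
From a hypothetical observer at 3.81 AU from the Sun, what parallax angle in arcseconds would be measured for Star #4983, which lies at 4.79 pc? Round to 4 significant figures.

p (arcsec) = B (AU) / d (pc).
p = 3.81 / 4.79 = 0.79541 arcsec.

0.7954 arcsec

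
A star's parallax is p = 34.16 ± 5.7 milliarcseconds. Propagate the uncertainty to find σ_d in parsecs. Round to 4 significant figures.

d = 1/p, so σ_d = σ_p / p².
σ_d = 0.00570 / (0.03416)² = 0.00570 / 0.0011669 = 4.8847 pc.

4.885 pc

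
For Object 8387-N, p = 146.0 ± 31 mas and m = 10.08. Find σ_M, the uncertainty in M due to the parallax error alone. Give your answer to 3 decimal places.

σ_M = 0.461 mag

M = m − 5 log₁₀ d + 5 = m + 5 log₁₀ p + 5, so ∂M/∂p = 5/(p ln 10).
σ_M = (5/ln 10) · (σ_p/p) = 2.1715 × 31/146.0 = 2.1715 × 0.21233 = 0.46107.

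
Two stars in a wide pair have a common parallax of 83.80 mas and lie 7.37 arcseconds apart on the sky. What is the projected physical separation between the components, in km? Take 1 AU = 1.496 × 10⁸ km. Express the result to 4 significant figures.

d = 1/p = 1/0.08380″ = 11.933 pc.
At distance d (pc), an angle of θ arcsec spans θ·d AU: s = 7.37 × 11.933 = 87.946 AU.
= 87.946 × 1.496 × 10⁸ km = 1.3157 × 10^10 km.

1.316 × 10^10 km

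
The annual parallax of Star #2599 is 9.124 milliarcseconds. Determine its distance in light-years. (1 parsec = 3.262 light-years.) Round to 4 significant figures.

357.5 light years

p = 9.124 milliarcseconds = 0.009124 arcsec.
d = 1/p = 1/0.009124 = 109.6 pc.
In light-years: 109.6 × 3.262 = 357.52 ly.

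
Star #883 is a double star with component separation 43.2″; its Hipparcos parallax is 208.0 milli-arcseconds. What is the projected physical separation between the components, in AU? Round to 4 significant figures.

d = 1/p = 1/0.2080″ = 4.8077 pc.
At distance d (pc), an angle of θ arcsec spans θ·d AU: s = 43.2 × 4.8077 = 207.69 AU.

207.7 AU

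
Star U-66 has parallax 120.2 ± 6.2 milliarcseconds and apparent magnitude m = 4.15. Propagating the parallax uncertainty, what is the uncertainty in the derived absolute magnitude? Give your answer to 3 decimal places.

M = m − 5 log₁₀ d + 5 = m + 5 log₁₀ p + 5, so ∂M/∂p = 5/(p ln 10).
σ_M = (5/ln 10) · (σ_p/p) = 2.1715 × 6.2/120.2 = 2.1715 × 0.051581 = 0.11201.

σ_M = 0.112 mag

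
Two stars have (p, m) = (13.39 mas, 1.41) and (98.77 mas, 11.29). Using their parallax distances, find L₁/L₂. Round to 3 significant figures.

d₁ = 1/p₁ = 1/0.01339″ = 74.683 pc; d₂ = 1/p₂ = 1/0.09877″ = 10.125 pc.
M₁ = m₁ − 5 log₁₀ d₁ + 5 = 1.41 − 9.3661 + 5 = -2.9561.
M₂ = 11.29 − 5.0270 + 5 = 11.2630.
L₁/L₂ = 10^(0.4(M₂ − M₁)) = 10^(0.4 × 14.2191) = 10^5.68764 = 4.8712 × 10^5.

L₁/L₂ = 487000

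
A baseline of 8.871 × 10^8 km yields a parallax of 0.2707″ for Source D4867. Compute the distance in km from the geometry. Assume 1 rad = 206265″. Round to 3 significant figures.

6.76 × 10^14 km

θ = 0.2707″ = 0.2707/206265 = 1.3124 × 10^-6 rad.
d = B/θ = (8.871 × 10^8) / (1.3124 × 10^-6) = 6.7594 × 10^14 km.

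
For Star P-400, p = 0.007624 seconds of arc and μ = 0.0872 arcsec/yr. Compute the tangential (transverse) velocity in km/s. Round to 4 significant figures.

54.21 km/s

d = 1/p = 1/0.007624″ = 131.16 pc.
v_t = 4.74 × μ × d = 4.74 × 0.0872 × 131.16 = 54.212 km/s.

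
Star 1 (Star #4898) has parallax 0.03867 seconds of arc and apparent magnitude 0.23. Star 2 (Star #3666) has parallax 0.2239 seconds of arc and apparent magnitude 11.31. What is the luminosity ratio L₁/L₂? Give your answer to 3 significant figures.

d₁ = 1/p₁ = 1/0.03867″ = 25.86 pc; d₂ = 1/p₂ = 1/0.2239″ = 4.4663 pc.
M₁ = m₁ − 5 log₁₀ d₁ + 5 = 0.23 − 7.0631 + 5 = -1.8331.
M₂ = 11.31 − 3.2497 + 5 = 13.0603.
L₁/L₂ = 10^(0.4(M₂ − M₁)) = 10^(0.4 × 14.8934) = 10^5.95736 = 9.0648 × 10^5.

L₁/L₂ = 906000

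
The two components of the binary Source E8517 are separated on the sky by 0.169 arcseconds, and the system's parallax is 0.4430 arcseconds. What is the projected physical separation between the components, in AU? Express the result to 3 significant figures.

d = 1/p = 1/0.4430″ = 2.2573 pc.
At distance d (pc), an angle of θ arcsec spans θ·d AU: s = 0.169 × 2.2573 = 0.38148 AU.

0.381 AU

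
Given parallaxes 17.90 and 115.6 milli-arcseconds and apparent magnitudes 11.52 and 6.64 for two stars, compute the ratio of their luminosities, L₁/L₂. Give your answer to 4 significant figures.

d₁ = 1/p₁ = 1/0.01790″ = 55.866 pc; d₂ = 1/p₂ = 1/0.1156″ = 8.6505 pc.
M₁ = m₁ − 5 log₁₀ d₁ + 5 = 11.52 − 8.7357 + 5 = 7.7843.
M₂ = 6.64 − 4.6852 + 5 = 6.9548.
L₁/L₂ = 10^(0.4(M₂ − M₁)) = 10^(0.4 × (-0.8295)) = 10^(-0.33180) = 0.4658.

L₁/L₂ = 0.4658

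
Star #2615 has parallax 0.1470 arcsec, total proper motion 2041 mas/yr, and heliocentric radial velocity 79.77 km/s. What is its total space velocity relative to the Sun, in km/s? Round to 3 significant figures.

d = 1/p = 1/0.1470″ = 6.8027 pc.
μ = 2041 mas/yr = 2.041 ″/yr.
v_t = 4.740 μ d = 4.740 × 2.041 × 6.8027 = 65.812 km/s.
v = √(v_r² + v_t²) = √(79.77² + 65.812²) = √10694.5 = 103.41 km/s.

103 km/s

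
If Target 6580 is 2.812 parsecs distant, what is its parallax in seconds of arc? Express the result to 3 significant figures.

p = 1/d = 1/2.812 = 0.35562 arcsec.

0.356 arcsec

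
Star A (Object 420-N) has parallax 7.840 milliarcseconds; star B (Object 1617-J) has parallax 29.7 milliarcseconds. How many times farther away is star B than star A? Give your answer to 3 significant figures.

0.264

Since d = 1/p, d_B/d_A = p_A/p_B.
= 7.840 / 29.7 = 0.26397.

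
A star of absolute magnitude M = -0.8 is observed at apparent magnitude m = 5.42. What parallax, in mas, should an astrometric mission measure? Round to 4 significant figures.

5.702 mas

m − M = 5.42 − (-0.8) = 6.22.
d = 10^((m−M)/5 + 1) = 10^2.244 = 175.39 pc.
p = 1/d = 1/175.39 = 0.0057016 arcsec = 5.7016 mas.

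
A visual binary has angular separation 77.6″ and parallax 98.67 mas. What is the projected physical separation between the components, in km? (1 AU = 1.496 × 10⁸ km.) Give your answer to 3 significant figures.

1.18 × 10^11 km

d = 1/p = 1/0.09867″ = 10.135 pc.
At distance d (pc), an angle of θ arcsec spans θ·d AU: s = 77.6 × 10.135 = 786.48 AU.
= 786.48 × 1.496 × 10⁸ km = 1.1766 × 10^11 km.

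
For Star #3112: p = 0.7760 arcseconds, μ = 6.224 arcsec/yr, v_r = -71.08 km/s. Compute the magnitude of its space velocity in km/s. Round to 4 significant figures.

80.61 km/s

d = 1/p = 1/0.7760″ = 1.2887 pc.
v_t = 4.740 μ d = 4.740 × 6.224 × 1.2887 = 38.019 km/s.
v = √(v_r² + v_t²) = √((-71.08)² + 38.019²) = √6497.81 = 80.609 km/s.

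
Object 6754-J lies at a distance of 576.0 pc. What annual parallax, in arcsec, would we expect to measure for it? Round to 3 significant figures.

p = 1/d = 1/576 = 0.0017361 arcsec.

0.00174 arcsec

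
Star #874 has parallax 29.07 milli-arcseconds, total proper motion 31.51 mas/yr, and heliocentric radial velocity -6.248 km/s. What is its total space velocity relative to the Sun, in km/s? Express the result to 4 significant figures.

8.089 km/s

d = 1/p = 1/0.02907″ = 34.4 pc.
μ = 31.51 mas/yr = 0.03151 ″/yr.
v_t = 4.740 μ d = 4.740 × 0.03151 × 34.4 = 5.1379 km/s.
v = √(v_r² + v_t²) = √((-6.248)² + 5.1379²) = √65.4355 = 8.0892 km/s.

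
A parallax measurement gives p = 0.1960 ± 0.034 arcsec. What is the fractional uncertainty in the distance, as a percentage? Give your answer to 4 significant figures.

17.35%

For d = 1/p, |σ_d/d| = |σ_p/p|.
σ_p/p = 0.034 / 0.1960 = 0.17347 = 17.347%.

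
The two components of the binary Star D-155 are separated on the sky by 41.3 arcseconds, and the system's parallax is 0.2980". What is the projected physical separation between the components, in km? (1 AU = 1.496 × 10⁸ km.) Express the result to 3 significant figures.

d = 1/p = 1/0.2980″ = 3.3557 pc.
At distance d (pc), an angle of θ arcsec spans θ·d AU: s = 41.3 × 3.3557 = 138.59 AU.
= 138.59 × 1.496 × 10⁸ km = 2.0733 × 10^10 km.

2.07 × 10^10 km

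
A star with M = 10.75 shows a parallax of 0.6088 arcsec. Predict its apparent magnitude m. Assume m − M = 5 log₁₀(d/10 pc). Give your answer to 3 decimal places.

m = 6.828

d = 1/p = 1/0.6088″ = 1.6426 pc.
m − M = 5 log₁₀ d − 5 = 5 log₁₀(1.6426) − 5 = 1.0777 − 5 = -3.9223.
m = M + (m − M) = 10.75 + (-3.9223) = 6.828.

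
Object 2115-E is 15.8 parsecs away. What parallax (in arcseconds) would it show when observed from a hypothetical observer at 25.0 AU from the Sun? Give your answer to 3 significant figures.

p (arcsec) = B (AU) / d (pc).
p = 25.0 / 15.8 = 1.5823 arcsec.

1.58 arcsec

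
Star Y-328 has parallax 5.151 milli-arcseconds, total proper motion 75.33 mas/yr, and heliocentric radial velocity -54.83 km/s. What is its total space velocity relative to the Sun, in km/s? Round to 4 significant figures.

d = 1/p = 1/0.005151″ = 194.14 pc.
μ = 75.33 mas/yr = 0.07533 ″/yr.
v_t = 4.740 μ d = 4.740 × 0.07533 × 194.14 = 69.32 km/s.
v = √(v_r² + v_t²) = √((-54.83)² + 69.32²) = √7811.59 = 88.383 km/s.

88.38 km/s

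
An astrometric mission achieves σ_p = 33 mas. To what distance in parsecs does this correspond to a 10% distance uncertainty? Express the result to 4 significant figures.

σ_d/d = σ_p/p, so the condition is σ_p/p ≤ 0.10, i.e. p ≥ σ_p/0.10.
p_min = 33/0.10 = 330 mas = 0.33 arcsec.
d_max = 1/p_min = 1/0.33 = 3.0303 pc.

3.030 pc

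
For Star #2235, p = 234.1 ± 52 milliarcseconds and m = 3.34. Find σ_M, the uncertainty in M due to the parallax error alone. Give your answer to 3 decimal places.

M = m − 5 log₁₀ d + 5 = m + 5 log₁₀ p + 5, so ∂M/∂p = 5/(p ln 10).
σ_M = (5/ln 10) · (σ_p/p) = 2.1715 × 52/234.1 = 2.1715 × 0.22213 = 0.48236.

σ_M = 0.482 mag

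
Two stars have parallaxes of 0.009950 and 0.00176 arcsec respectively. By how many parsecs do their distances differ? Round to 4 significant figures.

d_A = 1/0.009950″ = 100.5 pc; d_B = 1/0.001760″ = 568.18 pc.
|d_B − d_A| = |568.18 − 100.5| = 467.68 pc.

467.7 pc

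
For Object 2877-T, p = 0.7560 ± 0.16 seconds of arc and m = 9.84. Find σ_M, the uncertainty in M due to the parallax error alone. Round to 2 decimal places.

σ_M = 0.46 mag

M = m − 5 log₁₀ d + 5 = m + 5 log₁₀ p + 5, so ∂M/∂p = 5/(p ln 10).
σ_M = (5/ln 10) · (σ_p/p) = 2.1715 × 0.16/0.7560 = 2.1715 × 0.21164 = 0.45958.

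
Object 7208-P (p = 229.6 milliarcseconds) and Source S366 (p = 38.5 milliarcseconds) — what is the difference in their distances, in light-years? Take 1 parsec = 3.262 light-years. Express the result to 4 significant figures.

70.52 ly

d_A = 1/0.2296″ = 4.3554 pc; d_B = 1/0.03850″ = 25.974 pc.
|d_B − d_A| = |25.974 − 4.3554| = 21.619 pc = 21.619 × 3.262 ly = 70.521 ly.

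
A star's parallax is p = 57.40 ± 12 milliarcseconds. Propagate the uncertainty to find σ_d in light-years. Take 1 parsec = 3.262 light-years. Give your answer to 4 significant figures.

11.88 ly

d = 1/p, so σ_d = σ_p / p².
σ_d = 0.0120 / (0.05740)² = 0.0120 / 0.0032948 = 3.6421 pc = 3.6421 × 3.262 ly = 11.881 ly.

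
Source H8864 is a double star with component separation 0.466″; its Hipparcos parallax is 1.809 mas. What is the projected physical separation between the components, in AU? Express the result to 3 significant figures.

258 AU

d = 1/p = 1/0.001809″ = 552.79 pc.
At distance d (pc), an angle of θ arcsec spans θ·d AU: s = 0.466 × 552.79 = 257.6 AU.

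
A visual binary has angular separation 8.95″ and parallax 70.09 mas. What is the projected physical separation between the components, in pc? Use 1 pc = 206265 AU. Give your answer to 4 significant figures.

d = 1/p = 1/0.07009″ = 14.267 pc.
At distance d (pc), an angle of θ arcsec spans θ·d AU: s = 8.95 × 14.267 = 127.69 AU.
= 127.69 / 206265 = 0.00061906 pc.

0.0006191 pc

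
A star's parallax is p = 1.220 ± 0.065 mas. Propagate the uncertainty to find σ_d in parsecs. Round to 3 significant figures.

d = 1/p, so σ_d = σ_p / p².
σ_d = 0.0000650 / (0.001220)² = 0.0000650 / 0.0000014884 = 43.671 pc.

43.7 pc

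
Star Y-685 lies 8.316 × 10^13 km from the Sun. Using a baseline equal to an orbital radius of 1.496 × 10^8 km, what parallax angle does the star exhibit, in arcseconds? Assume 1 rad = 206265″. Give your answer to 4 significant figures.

0.3711 arcsec

θ ≈ B/d = (1.496 × 10^8) / (8.316 × 10^13) = 1.7989 × 10^-6 rad.
In arcseconds: 1.7989 × 10^-6 × 206265 = 0.37105″.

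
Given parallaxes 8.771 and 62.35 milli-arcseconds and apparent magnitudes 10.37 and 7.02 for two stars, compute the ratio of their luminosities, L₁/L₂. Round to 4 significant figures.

L₁/L₂ = 2.310

d₁ = 1/p₁ = 1/0.008771″ = 114.01 pc; d₂ = 1/p₂ = 1/0.06235″ = 16.038 pc.
M₁ = m₁ − 5 log₁₀ d₁ + 5 = 10.37 − 10.2847 + 5 = 5.0853.
M₂ = 7.02 − 6.0258 + 5 = 5.9942.
L₁/L₂ = 10^(0.4(M₂ − M₁)) = 10^(0.4 × 0.9089) = 10^0.36356 = 2.3097.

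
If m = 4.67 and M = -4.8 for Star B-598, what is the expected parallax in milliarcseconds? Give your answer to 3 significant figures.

m − M = 4.67 − (-4.8) = 9.47.
d = 10^((m−M)/5 + 1) = 10^2.894 = 783.43 pc.
p = 1/d = 1/783.43 = 0.0012764 arcsec = 1.2764 mas.

1.28 mas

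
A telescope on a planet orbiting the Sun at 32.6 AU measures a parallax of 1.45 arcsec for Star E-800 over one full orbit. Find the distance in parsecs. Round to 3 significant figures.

22.5 pc

With baseline B (in AU) and parallax p (in arcsec), d = B/p parsecs.
d = 32.6 / 1.45 = 22.483 pc.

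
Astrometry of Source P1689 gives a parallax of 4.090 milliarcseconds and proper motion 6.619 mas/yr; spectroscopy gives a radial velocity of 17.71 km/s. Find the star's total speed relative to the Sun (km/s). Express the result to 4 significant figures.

19.30 km/s

d = 1/p = 1/0.004090″ = 244.5 pc.
μ = 6.619 mas/yr = 0.006619 ″/yr.
v_t = 4.740 μ d = 4.740 × 0.006619 × 244.5 = 7.671 km/s.
v = √(v_r² + v_t²) = √(17.71² + 7.671²) = √372.488 = 19.3 km/s.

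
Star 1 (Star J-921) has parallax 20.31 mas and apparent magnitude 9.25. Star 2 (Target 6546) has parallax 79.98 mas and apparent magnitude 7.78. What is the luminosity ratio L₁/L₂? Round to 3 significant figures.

L₁/L₂ = 4.00

d₁ = 1/p₁ = 1/0.02031″ = 49.237 pc; d₂ = 1/p₂ = 1/0.07998″ = 12.503 pc.
M₁ = m₁ − 5 log₁₀ d₁ + 5 = 9.25 − 8.4615 + 5 = 5.7885.
M₂ = 7.78 − 5.4851 + 5 = 7.2949.
L₁/L₂ = 10^(0.4(M₂ − M₁)) = 10^(0.4 × 1.5064) = 10^0.60256 = 4.0046.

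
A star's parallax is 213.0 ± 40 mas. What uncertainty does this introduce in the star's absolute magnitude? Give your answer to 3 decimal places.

M = m − 5 log₁₀ d + 5 = m + 5 log₁₀ p + 5, so ∂M/∂p = 5/(p ln 10).
σ_M = (5/ln 10) · (σ_p/p) = 2.1715 × 40/213.0 = 2.1715 × 0.18779 = 0.40779.

σ_M = 0.408 mag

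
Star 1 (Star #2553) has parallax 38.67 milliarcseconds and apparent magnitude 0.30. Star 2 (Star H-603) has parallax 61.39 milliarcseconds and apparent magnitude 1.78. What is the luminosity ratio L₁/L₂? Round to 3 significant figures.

L₁/L₂ = 9.85

d₁ = 1/p₁ = 1/0.03867″ = 25.86 pc; d₂ = 1/p₂ = 1/0.06139″ = 16.289 pc.
M₁ = m₁ − 5 log₁₀ d₁ + 5 = 0.30 − 7.0631 + 5 = -1.7631.
M₂ = 1.78 − 6.0595 + 5 = 0.7205.
L₁/L₂ = 10^(0.4(M₂ − M₁)) = 10^(0.4 × 2.4836) = 10^0.99344 = 9.8501.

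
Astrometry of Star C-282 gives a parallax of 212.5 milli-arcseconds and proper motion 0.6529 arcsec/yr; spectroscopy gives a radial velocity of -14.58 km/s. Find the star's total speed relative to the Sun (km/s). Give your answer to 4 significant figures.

20.61 km/s

d = 1/p = 1/0.2125″ = 4.7059 pc.
v_t = 4.740 μ d = 4.740 × 0.6529 × 4.7059 = 14.564 km/s.
v = √(v_r² + v_t²) = √((-14.58)² + 14.564²) = √424.686 = 20.608 km/s.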